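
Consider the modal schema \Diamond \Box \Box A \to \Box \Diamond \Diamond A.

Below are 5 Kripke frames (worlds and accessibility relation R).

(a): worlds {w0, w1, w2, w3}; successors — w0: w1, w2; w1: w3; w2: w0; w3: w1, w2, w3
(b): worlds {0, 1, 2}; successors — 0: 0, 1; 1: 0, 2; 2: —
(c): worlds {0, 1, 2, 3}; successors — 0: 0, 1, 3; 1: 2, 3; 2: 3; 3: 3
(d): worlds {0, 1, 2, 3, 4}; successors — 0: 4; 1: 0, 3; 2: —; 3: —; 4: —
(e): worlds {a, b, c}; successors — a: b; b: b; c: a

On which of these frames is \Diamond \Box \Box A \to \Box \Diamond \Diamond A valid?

Frame correspondent (Sahlqvist): \forall x \forall y \forall z ((xRy \wedge xRz) \to \exists w (y R^2 w \wedge z R^2 w)) — i.e. a generalized confluence (Geach) condition.
(a): satisfies the condition.
(b): fails — 1R0, 1R2 but no w with 0R²w and 2R²w.
(c): satisfies the condition.
(d): fails — 0R4, 0R4 but no w with 4R²w and 4R²w.
(e): satisfies the condition.

(a), (c), (e)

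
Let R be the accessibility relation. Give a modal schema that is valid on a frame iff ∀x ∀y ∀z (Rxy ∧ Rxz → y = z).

◇q → □q

A defining formula is ◇q → □q (the CD axiom).
Suppose ◇q→□q is valid. Take Rxy, Rxz and set V(q)={y}. Then ◇q at x, so □q at x, so q at z, i.e. z=y.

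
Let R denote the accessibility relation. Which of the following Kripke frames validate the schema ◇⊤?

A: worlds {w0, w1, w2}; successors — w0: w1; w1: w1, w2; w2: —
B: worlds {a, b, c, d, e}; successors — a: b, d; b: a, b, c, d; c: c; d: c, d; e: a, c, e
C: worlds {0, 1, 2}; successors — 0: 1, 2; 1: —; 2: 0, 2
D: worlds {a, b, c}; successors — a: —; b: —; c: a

The schema corresponds to seriality: ∀x ∃y Rxy.
A: fails — world w2 has no successor.
B: satisfies the condition.
C: fails — world 1 has no successor.
D: fails — world a has no successor.

B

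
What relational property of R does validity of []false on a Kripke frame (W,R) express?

□⊥ is valid iff no world has any successor (otherwise □⊥ fails at any world with one).

emptiness of R: forall x forall y ~Rxy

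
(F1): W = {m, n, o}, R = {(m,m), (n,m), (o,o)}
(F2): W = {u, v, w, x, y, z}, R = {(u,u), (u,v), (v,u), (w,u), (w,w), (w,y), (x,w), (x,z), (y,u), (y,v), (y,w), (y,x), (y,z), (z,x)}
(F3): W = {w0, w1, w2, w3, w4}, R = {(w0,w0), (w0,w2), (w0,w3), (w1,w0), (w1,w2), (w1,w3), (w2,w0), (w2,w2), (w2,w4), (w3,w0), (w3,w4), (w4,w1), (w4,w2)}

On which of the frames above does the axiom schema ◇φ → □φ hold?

Frame correspondent (Sahlqvist): ∀x ∀y ∀z (Rxy ∧ Rxz → y = z) — i.e. partial functionality.
(F1): condition met.
(F2): fails — u sees both u and v.
(F3): fails — w0 sees both w0 and w2.
Valid on: (F1).

(F1)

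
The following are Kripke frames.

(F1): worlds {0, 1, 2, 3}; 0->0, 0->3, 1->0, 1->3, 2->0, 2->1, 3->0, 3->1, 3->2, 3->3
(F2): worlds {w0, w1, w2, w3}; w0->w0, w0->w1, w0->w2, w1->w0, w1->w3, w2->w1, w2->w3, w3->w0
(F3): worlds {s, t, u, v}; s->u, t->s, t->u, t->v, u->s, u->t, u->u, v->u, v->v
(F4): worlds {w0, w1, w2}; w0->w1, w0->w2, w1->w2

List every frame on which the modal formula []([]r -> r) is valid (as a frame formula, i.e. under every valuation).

none

This is the axiom for shift-reflexivity; its first-order frame correspondent is forall x forall y (Rxy -> Ryy).
(F1): fails — R32 but not R22.
(F2): fails — Rw1w3 but not Rw3w3.
(F3): fails — Rut but not Rtt.
(F4): fails — Rw1w2 but not Rw2w2.
Valid on no frame.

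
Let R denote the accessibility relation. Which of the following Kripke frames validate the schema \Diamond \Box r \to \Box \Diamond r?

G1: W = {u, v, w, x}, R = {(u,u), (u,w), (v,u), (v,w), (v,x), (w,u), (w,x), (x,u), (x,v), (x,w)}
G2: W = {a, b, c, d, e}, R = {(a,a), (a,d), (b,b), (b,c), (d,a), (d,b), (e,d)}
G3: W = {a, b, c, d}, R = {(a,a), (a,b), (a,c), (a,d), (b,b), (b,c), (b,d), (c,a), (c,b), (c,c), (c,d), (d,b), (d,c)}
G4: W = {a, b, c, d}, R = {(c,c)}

G1, G3, G4

This is the axiom for convergence; its first-order frame correspondent is \forall x \forall y \forall z (Rxy \wedge Rxz \to \exists w (Ryw \wedge Rzw)).
G1: ✓.
G2: fails — Rbc and Rbc but c and c have no common successor.
G3: ✓.
G4: ✓.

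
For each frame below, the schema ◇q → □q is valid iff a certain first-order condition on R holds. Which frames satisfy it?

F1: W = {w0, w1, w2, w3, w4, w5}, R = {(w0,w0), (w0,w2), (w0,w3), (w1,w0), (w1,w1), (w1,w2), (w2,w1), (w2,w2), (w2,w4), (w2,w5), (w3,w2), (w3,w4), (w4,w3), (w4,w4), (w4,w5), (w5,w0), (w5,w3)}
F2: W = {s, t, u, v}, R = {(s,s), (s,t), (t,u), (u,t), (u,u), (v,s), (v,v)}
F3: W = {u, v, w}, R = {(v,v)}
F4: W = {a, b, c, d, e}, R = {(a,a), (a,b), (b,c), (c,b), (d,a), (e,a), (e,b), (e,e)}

This is the axiom for partial functionality; its first-order frame correspondent is ∀x ∀y ∀z (Rxy ∧ Rxz → y = z).
F1: fails — w0 sees both w0 and w2.
F2: fails — s sees both s and t.
F3: holds.
F4: fails — a sees both a and b.
Valid on: F3.

F3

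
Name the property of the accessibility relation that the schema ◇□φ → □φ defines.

This is a form of the 5 axiom.
Its frame correspondent is the Euclidean property — ∀x ∀y ∀z (Rxy ∧ Rxz → Ryz).

the Euclidean property: ∀x ∀y ∀z (Rxy ∧ Rxz → Ryz)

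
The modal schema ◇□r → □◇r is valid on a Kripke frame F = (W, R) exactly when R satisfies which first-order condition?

convergence

This schema is the .2 axiom.
It corresponds to convergence: ∀x ∀y ∀z (Rxy ∧ Rxz → ∃w (Ryw ∧ Rzw)).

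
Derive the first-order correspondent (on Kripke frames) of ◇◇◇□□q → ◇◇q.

This is a Sahlqvist (Geach-type) schema ◇^3□^2q → □^0◇^2q.
Minimal-valuation argument: fix x; take any y with xR^3y and any z with xR^0z. Set V(q) to the set of worlds R-reachable from y in exactly 2 steps. Then □^2q holds at y, so the antecedent holds at x; validity forces ◇^2q at z, giving a w with zR^2w and yR^2w.
First-order correspondent: ∀x ∀y (xR³y → ∃w (yR²w ∧ xR²w)).

∀x ∀y (xR³y → ∃w (yR²w ∧ xR²w))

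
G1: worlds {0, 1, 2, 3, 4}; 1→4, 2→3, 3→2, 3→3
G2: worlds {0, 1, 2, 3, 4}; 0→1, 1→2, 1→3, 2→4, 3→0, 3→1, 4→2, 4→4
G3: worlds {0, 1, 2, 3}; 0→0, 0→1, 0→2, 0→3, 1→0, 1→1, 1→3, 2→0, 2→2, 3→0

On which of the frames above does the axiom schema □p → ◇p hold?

G2, G3

The schema corresponds to seriality: ∀x ∃y Rxy.
G1: fails — world 0 has no successor.
G2: satisfies the condition.
G3: satisfies the condition.
Valid on: G2, G3.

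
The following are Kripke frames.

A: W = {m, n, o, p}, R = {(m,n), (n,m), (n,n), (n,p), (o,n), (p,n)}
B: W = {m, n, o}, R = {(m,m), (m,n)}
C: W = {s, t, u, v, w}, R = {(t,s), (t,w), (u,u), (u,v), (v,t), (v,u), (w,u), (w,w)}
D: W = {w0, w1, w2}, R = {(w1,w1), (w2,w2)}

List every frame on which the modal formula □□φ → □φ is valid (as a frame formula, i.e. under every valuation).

A, B, D

This is the axiom for density; its first-order frame correspondent is ∀x ∀y (Rxy → ∃z (Rxz ∧ Rzy)).
A: holds.
B: holds.
C: fails — Rvt but no z with Rvz and Rzt.
D: holds.
Valid on: A, B, D.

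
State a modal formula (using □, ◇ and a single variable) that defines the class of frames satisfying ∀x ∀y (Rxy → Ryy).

□(□q → q)

The condition is shift-reflexivity. The T□ schema □(□q → q) defines it.
Suppose □(□q→q) is valid. Take Rxy and set V(q)={w : Ryw}. Then at y, □q holds; since □(□q→q) at x, □q→q at y, so q at y, i.e. Ryy.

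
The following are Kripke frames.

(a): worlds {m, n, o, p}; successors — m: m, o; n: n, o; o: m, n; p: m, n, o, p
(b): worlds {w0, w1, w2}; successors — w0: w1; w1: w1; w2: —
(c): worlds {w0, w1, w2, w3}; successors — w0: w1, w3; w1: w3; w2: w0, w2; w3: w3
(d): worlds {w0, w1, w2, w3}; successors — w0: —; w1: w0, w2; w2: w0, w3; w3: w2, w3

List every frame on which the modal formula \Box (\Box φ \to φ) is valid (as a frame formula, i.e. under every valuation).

The schema corresponds to shift-reflexivity: \forall x \forall y (Rxy \to Ryy).
(a): fails — Rno but not Roo.
(b): holds.
(c): fails — Rw0w1 but not Rw1w1.
(d): fails — Rw1w2 but not Rw2w2.

(b)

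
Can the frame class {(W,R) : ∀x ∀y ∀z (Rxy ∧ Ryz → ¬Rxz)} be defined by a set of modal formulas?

If a class were modally definable it would be closed under surjective bounded morphisms (Goldblatt–Thomason).
The 3-cycle (worlds s,t,u with s→t→u→s) is intransitive. Mapping every world to a single reflexive point • is a surjective bounded morphism; the reflexive point is not intransitive (R••∧R•• but R••).
So the class is not modally definable.

No — not modally definable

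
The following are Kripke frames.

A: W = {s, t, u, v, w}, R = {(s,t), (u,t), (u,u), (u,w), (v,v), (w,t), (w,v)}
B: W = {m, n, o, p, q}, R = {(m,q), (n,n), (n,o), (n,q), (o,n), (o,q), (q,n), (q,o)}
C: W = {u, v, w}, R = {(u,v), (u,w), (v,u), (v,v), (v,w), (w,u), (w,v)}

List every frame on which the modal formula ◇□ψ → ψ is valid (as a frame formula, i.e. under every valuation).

C

The schema corresponds to symmetry: ∀x ∀y (Rxy → Ryx).
A: fails — Rwt but not Rtw.
B: fails — Rmq but not Rqm.
C: ✓.
Valid on: C.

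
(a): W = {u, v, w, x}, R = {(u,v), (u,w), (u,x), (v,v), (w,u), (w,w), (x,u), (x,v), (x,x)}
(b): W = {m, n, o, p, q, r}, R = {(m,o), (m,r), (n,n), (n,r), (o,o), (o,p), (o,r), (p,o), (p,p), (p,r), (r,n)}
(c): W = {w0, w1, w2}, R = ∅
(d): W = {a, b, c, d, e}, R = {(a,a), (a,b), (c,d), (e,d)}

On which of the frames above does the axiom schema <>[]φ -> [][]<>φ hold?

This is the axiom for a generalized confluence (Geach) condition; its first-order frame correspondent is forall x forall y forall z ((xRy & x R^2 z) -> exists w (yRw & zRw)).
(a): fails — uRv, uR²w but no t with vRt and wRt.
(b): fails — mRo, mR²r but no w with oRw and rRw.
(c): ✓.
(d): fails — aRa, aR²b but no w with aRw and bRw.
Valid on: (c).

(c)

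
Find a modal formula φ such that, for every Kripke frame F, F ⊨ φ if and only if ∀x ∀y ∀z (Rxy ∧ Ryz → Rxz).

The condition is transitivity. The 4 schema □s → □□s defines it.

□s → □□s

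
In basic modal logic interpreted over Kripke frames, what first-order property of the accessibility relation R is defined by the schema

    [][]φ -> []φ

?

density

This is the C4 axiom.
Its frame correspondent is density — forall x forall y (Rxy -> exists z (Rxz & Rzy)).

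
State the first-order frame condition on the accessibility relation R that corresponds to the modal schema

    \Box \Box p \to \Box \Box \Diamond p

\forall x \forall z (x R^2 z \to \exists w (x R^2 w \wedge zRw))

This is a Sahlqvist (Geach-type) schema ◇^0□^2p → □^2◇^1p.
Minimal-valuation argument: fix x; take any y with xR^0y and any z with xR^2z. Set V(p) to the set of worlds R-reachable from y in exactly 2 steps. Then □^2p holds at y, so the antecedent holds at x; validity forces ◇^1p at z, giving a w with zR^1w and yR^2w.
First-order correspondent: \forall x \forall z (x R^2 z \to \exists w (x R^2 w \wedge zRw)).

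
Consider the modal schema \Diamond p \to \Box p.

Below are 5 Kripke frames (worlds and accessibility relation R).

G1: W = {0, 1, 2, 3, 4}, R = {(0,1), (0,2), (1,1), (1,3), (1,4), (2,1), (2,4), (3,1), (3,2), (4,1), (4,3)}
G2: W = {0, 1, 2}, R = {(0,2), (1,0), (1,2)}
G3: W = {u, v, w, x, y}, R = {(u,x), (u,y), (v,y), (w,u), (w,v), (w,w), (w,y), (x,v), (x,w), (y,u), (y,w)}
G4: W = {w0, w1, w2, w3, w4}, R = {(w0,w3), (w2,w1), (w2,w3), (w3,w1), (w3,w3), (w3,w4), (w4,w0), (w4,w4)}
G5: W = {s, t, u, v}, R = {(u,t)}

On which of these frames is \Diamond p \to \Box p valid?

G5

The schema corresponds to partial functionality: \forall x \forall y \forall z (Rxy \wedge Rxz \to y = z).
G1: fails — 0 sees both 1 and 2.
G2: fails — 1 sees both 0 and 2.
G3: fails — u sees both x and y.
G4: fails — w2 sees both w1 and w3.
G5: ✓.
Valid on: G5.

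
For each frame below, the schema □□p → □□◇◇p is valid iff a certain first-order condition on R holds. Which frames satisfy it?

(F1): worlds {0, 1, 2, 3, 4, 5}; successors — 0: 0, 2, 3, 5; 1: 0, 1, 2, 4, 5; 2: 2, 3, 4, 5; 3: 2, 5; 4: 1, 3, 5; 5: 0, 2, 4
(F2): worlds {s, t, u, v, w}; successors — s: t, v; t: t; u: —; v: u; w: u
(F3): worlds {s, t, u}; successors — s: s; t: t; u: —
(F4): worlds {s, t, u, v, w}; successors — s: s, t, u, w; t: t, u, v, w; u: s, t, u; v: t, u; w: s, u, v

(F1), (F3), (F4)

This is the axiom for a generalized confluence (Geach) condition; its first-order frame correspondent is ∀x ∀z (xR²z → ∃w (xR²w ∧ zR²w)).
(F1): satisfies the condition.
(F2): fails — sR²u but no w* with sR²w* and uR²w*.
(F3): satisfies the condition.
(F4): satisfies the condition.
Valid on: (F1), (F3), (F4).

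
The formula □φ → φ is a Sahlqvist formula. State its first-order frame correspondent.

Reflexivity

Suppose □φ→φ is valid. At any x set V(φ)={w : Rxw}. Then □φ holds at x, so φ holds at x, i.e. Rxx.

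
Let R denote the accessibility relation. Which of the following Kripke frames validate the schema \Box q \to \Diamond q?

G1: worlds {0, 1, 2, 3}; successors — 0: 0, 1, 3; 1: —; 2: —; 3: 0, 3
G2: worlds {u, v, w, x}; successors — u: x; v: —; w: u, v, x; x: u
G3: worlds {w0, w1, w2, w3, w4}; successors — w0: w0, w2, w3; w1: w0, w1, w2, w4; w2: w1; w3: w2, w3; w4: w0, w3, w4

G3

This is the axiom for seriality; its first-order frame correspondent is \forall x \exists y Rxy.
G1: fails — world 1 has no successor.
G2: fails — world v has no successor.
G3: condition met.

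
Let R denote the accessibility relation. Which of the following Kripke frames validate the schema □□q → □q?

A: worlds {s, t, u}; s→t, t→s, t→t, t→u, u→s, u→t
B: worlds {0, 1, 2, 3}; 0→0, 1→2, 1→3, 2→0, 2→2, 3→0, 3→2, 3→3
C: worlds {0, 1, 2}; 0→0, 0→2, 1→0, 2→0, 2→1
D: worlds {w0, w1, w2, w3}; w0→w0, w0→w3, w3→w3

A, B, D

This is the axiom for density; its first-order frame correspondent is ∀x ∀y (Rxy → ∃z (Rxz ∧ Rzy)).
A: condition met.
B: condition met.
C: fails — R21 but no z with R2z and Rz1.
D: condition met.
Valid on: A, B, D.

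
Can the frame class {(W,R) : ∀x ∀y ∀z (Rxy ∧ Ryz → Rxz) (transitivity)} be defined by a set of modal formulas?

Definable; □q → □□q defines it

The condition is transitivity. A defining modal formula is □q → □□q.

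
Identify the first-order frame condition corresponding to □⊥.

emptiness of R

□⊥ is valid iff no world has any successor (otherwise □⊥ fails at any world with one).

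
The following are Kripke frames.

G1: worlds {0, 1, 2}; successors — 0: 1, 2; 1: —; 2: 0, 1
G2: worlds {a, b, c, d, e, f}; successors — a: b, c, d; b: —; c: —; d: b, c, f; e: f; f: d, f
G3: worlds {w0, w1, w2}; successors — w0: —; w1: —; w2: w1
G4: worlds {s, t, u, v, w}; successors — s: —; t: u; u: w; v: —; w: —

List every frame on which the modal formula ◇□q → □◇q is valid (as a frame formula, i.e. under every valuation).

none

Frame correspondent (Sahlqvist): ∀x ∀y ∀z (Rxy ∧ Rxz → ∃w (Ryw ∧ Rzw)) — i.e. convergence.
G1: fails — R01 and R01 but 1 and 1 have no common successor.
G2: fails — Rab and Rab but b and b have no common successor.
G3: fails — Rw2w1 and Rw2w1 but w1 and w1 have no common successor.
G4: fails — Ruw and Ruw but w and w have no common successor.
Valid on no frame.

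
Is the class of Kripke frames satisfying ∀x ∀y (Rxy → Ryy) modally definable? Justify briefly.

Yes: it is shift-reflexivity, defined by the T□ schema □(□p → p).
Suppose □(□p→p) is valid. Take Rxy and set V(p)={w : Ryw}. Then at y, □p holds; since □(□p→p) at x, □p→p at y, so p at y, i.e. Ryy.

Yes — defined by □(□p → p)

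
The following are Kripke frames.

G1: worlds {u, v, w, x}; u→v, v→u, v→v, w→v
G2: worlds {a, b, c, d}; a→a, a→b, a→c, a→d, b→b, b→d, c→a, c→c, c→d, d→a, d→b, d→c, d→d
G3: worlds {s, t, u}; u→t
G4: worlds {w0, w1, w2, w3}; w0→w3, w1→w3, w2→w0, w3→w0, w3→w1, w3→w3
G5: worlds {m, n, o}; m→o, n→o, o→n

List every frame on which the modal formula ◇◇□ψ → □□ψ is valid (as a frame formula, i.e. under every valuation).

The schema corresponds to a generalized confluence (Geach) condition: ∀x ∀y ∀z ((xR²y ∧ xR²z) → ∃w (yRw ∧ z = w)).
G1: fails — uR²u, uR²u but no t with uRt and u=t.
G2: fails — aR²b, aR²a but no w with bRw and a=w.
G3: ✓.
G4: fails — w0R²w0, w0R²w0 but no w with w0Rw and w0=w.
G5: fails — mR²n, mR²n but no w with nRw and n=w.
Valid on: G3.

G3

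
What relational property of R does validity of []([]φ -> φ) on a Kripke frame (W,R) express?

shift-reflexivity

Suppose □(□φ→φ) is valid. Take Rxy and set V(φ)={w : Ryw}. Then at y, □φ holds; since □(□φ→φ) at x, □φ→φ at y, so φ at y, i.e. Ryy.
The converse is a direct semantic check.
Frame condition: forall x forall y (Rxy -> Ryy).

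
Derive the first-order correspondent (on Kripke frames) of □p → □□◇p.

This is a Sahlqvist (Geach-type) schema ◇^0□^1p → □^2◇^1p.
Minimal-valuation argument: fix x; take any y with xR^0y and any z with xR^2z. Set V(p) to the set of worlds R-reachable from y in exactly 1 step. Then □^1p holds at y, so the antecedent holds at x; validity forces ◇^1p at z, giving a w with zR^1w and yR^1w.
First-order correspondent: ∀x ∀z (xR²z → ∃w (xRw ∧ zRw)).

∀x ∀z (xR²z → ∃w (xRw ∧ zRw))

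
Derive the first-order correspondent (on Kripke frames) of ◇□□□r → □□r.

This is a Sahlqvist (Geach-type) schema ◇^1□^3r → □^2◇^0r.
First-order correspondent: ∀x ∀y ∀z ((xRy ∧ xR²z) → ∃w (yR³w ∧ z = w)).

∀x ∀y ∀z ((xRy ∧ xR²z) → ∃w (yR³w ∧ z = w))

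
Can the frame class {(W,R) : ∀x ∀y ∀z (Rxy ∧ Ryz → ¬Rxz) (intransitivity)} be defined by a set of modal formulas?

No

If a class were modally definable it would be closed under surjective bounded morphisms (Goldblatt–Thomason).
The 7-cycle (worlds w0,w1,w2,w3,w4,w5,w6 with w0→w1→w2→w3→w4→w5→w6→w0) is intransitive. Mapping every world to a single reflexive point • is a surjective bounded morphism; the reflexive point is not intransitive (R••∧R•• but R••).
So no modal formula (or set of formulas) defines exactly the intransitive frames.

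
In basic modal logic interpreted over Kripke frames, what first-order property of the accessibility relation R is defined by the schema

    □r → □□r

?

Suppose □r→□□r is valid. Take Rxy, Ryz and set V(r)={w : Rxw}. Then □r at x, so □□r at x, so □r at y, so r at z, i.e. Rxz.

Transitivity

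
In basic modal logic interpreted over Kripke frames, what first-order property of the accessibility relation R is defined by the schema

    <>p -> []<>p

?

This schema is the 5 axiom.
It corresponds to the Euclidean property: forall x forall y forall z (Rxy & Rxz -> Ryz).

The Euclidean property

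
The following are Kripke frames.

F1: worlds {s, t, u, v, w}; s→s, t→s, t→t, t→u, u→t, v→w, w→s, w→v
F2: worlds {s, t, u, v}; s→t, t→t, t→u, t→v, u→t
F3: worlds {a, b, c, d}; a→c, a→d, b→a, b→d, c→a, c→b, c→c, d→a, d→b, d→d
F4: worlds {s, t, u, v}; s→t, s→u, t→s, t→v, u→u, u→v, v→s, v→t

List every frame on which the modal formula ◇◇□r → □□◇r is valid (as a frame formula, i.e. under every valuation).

This is the axiom for a generalized confluence (Geach) condition; its first-order frame correspondent is ∀x ∀y ∀z ((xR²y ∧ xR²z) → ∃w (yRw ∧ zRw)).
F1: fails — tR²s, tR²u but no w* with sRw* and uRw*.
F2: fails — sR²t, sR²v but no w with tRw and vRw.
F3: condition met.
F4: fails — sR²u, sR²v but no w with uRw and vRw.
Valid on: F3.

F3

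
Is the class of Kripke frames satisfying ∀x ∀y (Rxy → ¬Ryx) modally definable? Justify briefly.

Modal frame validity is preserved under surjective bounded morphisms.
The 5-cycle (worlds a,b,c,d,e with a→b→c→d→e→a) is asymmetric. Mapping every world to a single reflexive point • is a surjective bounded morphism, and the reflexive point is not asymmetric (R•• but asymmetry requires ¬R••).
Hence asymmetry is not modally definable.

No — not modally definable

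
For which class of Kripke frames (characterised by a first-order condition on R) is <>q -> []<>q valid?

the Euclidean property

Suppose ◇q→□◇q is valid. Take Rxy, Rxz and set V(q)={y}. Then ◇q at x, so □◇q at x, so ◇q at z, so some w with Rzw has q; w=y, i.e. Rzy. By symmetry of the argument, Ryz.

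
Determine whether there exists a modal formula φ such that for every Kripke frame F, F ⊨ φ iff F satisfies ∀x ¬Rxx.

If a class were modally definable it would be closed under surjective bounded morphisms (Goldblatt–Thomason).
The 2-cycle (worlds w0,w1 with w0→w1→w0) is irreflexive, and the map sending every world to a single reflexive point • is a surjective bounded morphism (forth: every edge maps to (•,•); back: every world has a successor). So any modal formula valid on the 2-cycle is also valid on the reflexive point, which is not irreflexive.
Hence irreflexivity is not modally definable.

Not modally definable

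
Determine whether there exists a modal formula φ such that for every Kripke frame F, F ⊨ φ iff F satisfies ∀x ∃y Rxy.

Yes: it is seriality, defined by the D schema □p → ◇p.
Suppose □p→◇p is valid. At any x set V(p)=W. Then □p at x, so ◇p at x, so x has a successor.

Yes, by □p → ◇p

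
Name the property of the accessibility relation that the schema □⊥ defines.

Emptiness of R

This is the Ver axiom.
It corresponds to emptiness of R: ∀x ∀y ¬Rxy.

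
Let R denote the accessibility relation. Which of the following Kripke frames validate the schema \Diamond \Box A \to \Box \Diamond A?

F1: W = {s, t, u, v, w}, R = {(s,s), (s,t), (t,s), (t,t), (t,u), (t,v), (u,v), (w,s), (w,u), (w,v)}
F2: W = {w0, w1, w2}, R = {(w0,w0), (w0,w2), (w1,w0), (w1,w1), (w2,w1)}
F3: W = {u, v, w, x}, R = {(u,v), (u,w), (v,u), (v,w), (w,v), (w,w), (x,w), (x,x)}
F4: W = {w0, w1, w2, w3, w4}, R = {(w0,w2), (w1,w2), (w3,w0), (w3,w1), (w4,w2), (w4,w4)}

This is the axiom for convergence; its first-order frame correspondent is \forall x \forall y \forall z (Rxy \wedge Rxz \to \exists w (Ryw \wedge Rzw)).
F1: fails — Rtv and Rtv but v and v have no common successor.
F2: fails — Rw0w2 and Rw0w0 but w2 and w0 have no common successor.
F3: holds.
F4: fails — Rw0w2 and Rw0w2 but w2 and w2 have no common successor.
Valid on: F3.

F3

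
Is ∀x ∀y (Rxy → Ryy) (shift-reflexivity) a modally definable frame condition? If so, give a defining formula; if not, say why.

This is a Sahlqvist condition; the T□ axiom □(□p → p) defines it.
Suppose □(□p→p) is valid. Take Rxy and set V(p)={w : Ryw}. Then at y, □p holds; since □(□p→p) at x, □p→p at y, so p at y, i.e. Ryy.

Yes, by □(□p → p)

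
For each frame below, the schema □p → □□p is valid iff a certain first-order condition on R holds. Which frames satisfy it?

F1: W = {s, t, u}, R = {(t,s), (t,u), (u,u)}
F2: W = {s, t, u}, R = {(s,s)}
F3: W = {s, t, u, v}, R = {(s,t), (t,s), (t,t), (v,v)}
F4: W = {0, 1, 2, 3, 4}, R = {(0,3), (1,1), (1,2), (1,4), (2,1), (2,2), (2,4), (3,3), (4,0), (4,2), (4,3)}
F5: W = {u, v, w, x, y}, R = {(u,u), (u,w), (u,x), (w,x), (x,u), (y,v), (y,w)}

The schema corresponds to transitivity: ∀x ∀y ∀z (Rxy ∧ Ryz → Rxz).
F1: condition met.
F2: condition met.
F3: fails — Rst and Rts but not Rss.
F4: fails — R14 and R43 but not R13.
F5: fails — Rwx and Rxu but not Rwu.

F1, F2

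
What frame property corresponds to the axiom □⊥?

emptiness of R

□⊥ is valid iff no world has any successor (otherwise □⊥ fails at any world with one).
The converse is a direct semantic check.
Frame condition: ∀x ∀y ¬Rxy.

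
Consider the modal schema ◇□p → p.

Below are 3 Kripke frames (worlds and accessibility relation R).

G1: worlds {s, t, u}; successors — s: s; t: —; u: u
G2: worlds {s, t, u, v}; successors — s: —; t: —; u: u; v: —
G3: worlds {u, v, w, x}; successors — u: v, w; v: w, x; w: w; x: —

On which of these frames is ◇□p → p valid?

G1, G2

This is the axiom for symmetry; its first-order frame correspondent is ∀x ∀y (Rxy → Ryx).
G1: satisfies the condition.
G2: satisfies the condition.
G3: fails — Ruv but not Rvu.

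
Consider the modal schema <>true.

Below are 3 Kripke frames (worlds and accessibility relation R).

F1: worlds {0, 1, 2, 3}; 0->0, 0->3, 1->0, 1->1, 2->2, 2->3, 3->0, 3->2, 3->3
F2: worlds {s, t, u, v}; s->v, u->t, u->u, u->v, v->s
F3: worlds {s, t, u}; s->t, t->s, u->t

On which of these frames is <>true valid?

Frame correspondent (Sahlqvist): forall x exists y Rxy — i.e. seriality.
F1: satisfies the condition.
F2: fails — world t has no successor.
F3: satisfies the condition.
Valid on: F1, F3.

F1, F3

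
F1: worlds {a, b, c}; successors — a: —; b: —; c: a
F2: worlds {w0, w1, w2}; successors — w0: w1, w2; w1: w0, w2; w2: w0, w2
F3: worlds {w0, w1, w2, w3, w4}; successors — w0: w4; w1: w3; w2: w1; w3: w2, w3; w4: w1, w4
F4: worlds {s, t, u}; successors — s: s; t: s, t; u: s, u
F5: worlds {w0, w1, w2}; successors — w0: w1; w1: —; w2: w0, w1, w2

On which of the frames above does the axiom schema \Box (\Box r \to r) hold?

The schema corresponds to shift-reflexivity: \forall x \forall y (Rxy \to Ryy).
F1: fails — Rca but not Raa.
F2: fails — Rw1w0 but not Rw0w0.
F3: fails — Rw3w2 but not Rw2w2.
F4: satisfies the condition.
F5: fails — Rw0w1 but not Rw1w1.

F4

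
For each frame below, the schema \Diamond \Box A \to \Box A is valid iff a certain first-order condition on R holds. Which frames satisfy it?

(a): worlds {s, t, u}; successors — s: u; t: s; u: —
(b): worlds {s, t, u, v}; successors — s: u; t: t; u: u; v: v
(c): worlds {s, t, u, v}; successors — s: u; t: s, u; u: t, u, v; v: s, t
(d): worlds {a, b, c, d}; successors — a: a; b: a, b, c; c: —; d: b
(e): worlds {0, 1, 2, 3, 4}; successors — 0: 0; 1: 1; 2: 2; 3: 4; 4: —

The schema corresponds to the Euclidean property: \forall x \forall y \forall z (Rxy \wedge Rxz \to Ryz).
(a): fails — Rsu and Rsu but not Ruu.
(b): condition met.
(c): fails — Rts and Rts but not Rss.
(d): fails — Rbc and Rbc but not Rcc.
(e): fails — R34 and R34 but not R44.
Valid on: (b).

(b)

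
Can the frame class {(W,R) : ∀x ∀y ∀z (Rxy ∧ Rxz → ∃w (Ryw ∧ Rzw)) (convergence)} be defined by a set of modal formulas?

Yes, by ◇□q → □◇q

This is a Sahlqvist condition; the .2 axiom ◇□q → □◇q defines it.
Suppose ◇□q→□◇q is valid. Take Rxy, Rxz and set V(q)={w : Ryw}. Then □q at y so ◇□q at x, so □◇q at x, so ◇q at z, giving w with Rzw and Ryw.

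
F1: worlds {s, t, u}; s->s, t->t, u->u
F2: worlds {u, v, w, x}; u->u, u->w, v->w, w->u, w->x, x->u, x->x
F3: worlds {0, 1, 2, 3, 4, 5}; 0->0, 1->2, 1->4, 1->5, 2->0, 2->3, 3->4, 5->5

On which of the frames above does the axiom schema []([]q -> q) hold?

Frame correspondent (Sahlqvist): forall x forall y (Rxy -> Ryy) — i.e. shift-reflexivity.
F1: holds.
F2: fails — Ruw but not Rww.
F3: fails — R34 but not R44.
Valid on: F1.

F1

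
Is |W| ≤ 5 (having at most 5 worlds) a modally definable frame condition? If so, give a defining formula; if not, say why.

If a class were modally definable it would be closed under disjoint unions (Goldblatt–Thomason).
Any modal formula valid on each of 6 disjoint one-world frames is valid on their disjoint union (validity is preserved under disjoint unions). Each one-world frame has |W|=1≤5, but the union has |W|=6.
So no modal formula (or set of formulas) defines exactly the |W|≤5 frames.

No — not modally definable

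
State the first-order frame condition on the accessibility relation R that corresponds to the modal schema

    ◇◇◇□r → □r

This is a Sahlqvist (Geach-type) schema ◇^3□^1r → □^1◇^0r.
Minimal-valuation argument: fix x; take any y with xR^3y and any z with xR^1z. Set V(r) to the set of worlds R-reachable from y in exactly 1 step. Then □^1r holds at y, so the antecedent holds at x; validity forces ◇^0r at z, giving a w with zR^0w and yR^1w.
First-order correspondent: ∀x ∀y ∀z ((xR³y ∧ xRz) → ∃w (yRw ∧ z = w)).

∀x ∀y ∀z ((xR³y ∧ xRz) → ∃w (yRw ∧ z = w))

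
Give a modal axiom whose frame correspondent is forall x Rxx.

The condition is reflexivity. The T schema □p → p defines it.
Suppose □p→p is valid. At any x set V(p)={w : Rxw}. Then □p holds at x, so p holds at x, i.e. Rxx.

□p → p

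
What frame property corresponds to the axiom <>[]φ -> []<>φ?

convergence: forall x forall y forall z (Rxy & Rxz -> exists w (Ryw & Rzw))

Suppose ◇□φ→□◇φ is valid. Take Rxy, Rxz and set V(φ)={w : Ryw}. Then □φ at y so ◇□φ at x, so □◇φ at x, so ◇φ at z, giving w with Rzw and Ryw.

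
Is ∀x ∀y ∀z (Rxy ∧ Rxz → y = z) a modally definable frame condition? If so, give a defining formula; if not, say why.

Yes — defined by ◇q → □q

The condition is partial functionality. A defining modal formula is ◇q → □q.
Suppose ◇q→□q is valid. Take Rxy, Rxz and set V(q)={y}. Then ◇q at x, so □q at x, so q at z, i.e. z=y.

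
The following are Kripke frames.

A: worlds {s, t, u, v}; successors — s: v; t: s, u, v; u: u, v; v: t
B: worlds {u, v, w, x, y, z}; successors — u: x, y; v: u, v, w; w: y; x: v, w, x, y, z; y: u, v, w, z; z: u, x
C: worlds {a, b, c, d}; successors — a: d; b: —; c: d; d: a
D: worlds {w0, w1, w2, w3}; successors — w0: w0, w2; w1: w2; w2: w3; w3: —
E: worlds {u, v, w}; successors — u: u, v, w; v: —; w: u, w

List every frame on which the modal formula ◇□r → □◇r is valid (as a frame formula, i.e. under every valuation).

This is the axiom for convergence; its first-order frame correspondent is ∀x ∀y ∀z (Rxy ∧ Rxz → ∃w (Ryw ∧ Rzw)).
A: fails — Rtv and Rts but v and s have no common successor.
B: fails — Rvv and Rvw but v and w have no common successor.
C: condition met.
D: fails — Rw0w2 and Rw0w0 but w2 and w0 have no common successor.
E: fails — Ruv and Ruv but v and v have no common successor.

C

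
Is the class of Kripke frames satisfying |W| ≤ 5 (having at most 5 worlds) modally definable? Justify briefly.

Not modally definable

Modal frame validity is preserved under disjoint unions.
Any modal formula valid on each of 6 disjoint one-world frames is valid on their disjoint union (validity is preserved under disjoint unions). Each one-world frame has |W|=1≤5, but the union has |W|=6.
Hence having at most 5 worlds is not modally definable.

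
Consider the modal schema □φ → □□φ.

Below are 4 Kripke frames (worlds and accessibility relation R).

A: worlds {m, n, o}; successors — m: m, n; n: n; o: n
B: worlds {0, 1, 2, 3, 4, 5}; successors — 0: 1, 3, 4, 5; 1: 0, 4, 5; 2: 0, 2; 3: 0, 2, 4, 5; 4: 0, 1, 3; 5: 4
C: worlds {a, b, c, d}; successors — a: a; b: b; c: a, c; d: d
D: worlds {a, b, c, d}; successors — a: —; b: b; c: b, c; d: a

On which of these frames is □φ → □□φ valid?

A, C, D

This is the axiom for transitivity; its first-order frame correspondent is ∀x ∀y ∀z (Rxy ∧ Ryz → Rxz).
A: satisfies the condition.
B: fails — R10 and R01 but not R11.
C: satisfies the condition.
D: satisfies the condition.
Valid on: A, C, D.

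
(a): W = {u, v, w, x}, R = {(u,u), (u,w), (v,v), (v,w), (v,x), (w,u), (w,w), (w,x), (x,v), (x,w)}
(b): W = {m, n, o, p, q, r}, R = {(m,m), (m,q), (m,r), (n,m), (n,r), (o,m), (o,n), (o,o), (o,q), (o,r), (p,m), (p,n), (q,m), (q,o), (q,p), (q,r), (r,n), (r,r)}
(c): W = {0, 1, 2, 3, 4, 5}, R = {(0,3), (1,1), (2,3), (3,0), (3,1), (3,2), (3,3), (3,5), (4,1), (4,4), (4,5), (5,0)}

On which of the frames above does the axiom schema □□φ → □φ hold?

The schema corresponds to density: ∀x ∀y (Rxy → ∃z (Rxz ∧ Rzy)).
(a): holds.
(b): fails — Rpn but no z with Rpz and Rzn.
(c): fails — R50 but no z with R5z and Rz0.

(a)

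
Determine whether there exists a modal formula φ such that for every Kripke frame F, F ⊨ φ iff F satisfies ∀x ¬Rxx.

Modal frame validity is preserved under surjective bounded morphisms.
The 4-cycle (worlds a,b,c,d with a→b→c→d→a) is irreflexive, and the map sending every world to a single reflexive point • is a surjective bounded morphism (forth: every edge maps to (•,•); back: every world has a successor). So any modal formula valid on the 4-cycle is also valid on the reflexive point, which is not irreflexive.
So the class is not modally definable.

Not definable by any modal formula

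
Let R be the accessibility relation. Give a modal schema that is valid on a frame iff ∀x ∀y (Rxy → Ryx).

q → □◇q

This is symmetry; the standard corresponding axiom is B: q → □◇q.
Suppose q→□◇q is valid. Take Rxy and set V(q)={x}. Then q at x, so □◇q at x, so ◇q at y, so some z with Ryz has q; z=x, i.e. Ryx.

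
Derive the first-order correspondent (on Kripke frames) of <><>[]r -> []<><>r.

This is a Sahlqvist (Geach-type) schema ◇^2□^1r → □^1◇^2r.
Minimal-valuation argument: fix x; take any y with xR^2y and any z with xR^1z. Set V(r) to the set of worlds R-reachable from y in exactly 1 step. Then □^1r holds at y, so the antecedent holds at x; validity forces ◇^2r at z, giving a w with zR^2w and yR^1w.
First-order correspondent: forall x forall y forall z ((x R^2 y & xRz) -> exists w (yRw & z R^2 w)).

forall x forall y forall z ((x R^2 y & xRz) -> exists w (yRw & z R^2 w))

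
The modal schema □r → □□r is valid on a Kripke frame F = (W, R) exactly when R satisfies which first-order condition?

Suppose □r→□□r is valid. Take Rxy, Ryz and set V(r)={w : Rxw}. Then □r at x, so □□r at x, so □r at y, so r at z, i.e. Rxz.

Transitivity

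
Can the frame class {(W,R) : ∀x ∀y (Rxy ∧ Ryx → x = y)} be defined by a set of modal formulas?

Any modally definable frame class is closed under surjective bounded morphisms.
The 6-cycle (worlds w0,w1,w2,w3,w4,w5 with w0→w1→w2→w3→w4→w5→w0) is antisymmetric. Sending even-indexed worlds to a and odd-indexed worlds to b is a surjective bounded morphism onto the two-world frame with a↔b, which is not antisymmetric.
So no modal formula (or set of formulas) defines exactly the antisymmetric frames.

No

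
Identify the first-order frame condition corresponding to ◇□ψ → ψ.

This schema is equivalent to the B axiom ψ → □◇ψ.
Its frame correspondent is symmetry — ∀x ∀y (Rxy → Ryx).

Symmetry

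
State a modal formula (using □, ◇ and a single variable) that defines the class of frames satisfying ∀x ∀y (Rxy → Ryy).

The condition is shift-reflexivity. The T□ schema □(□r → r) defines it.
Suppose □(□r→r) is valid. Take Rxy and set V(r)={w : Ryw}. Then at y, □r holds; since □(□r→r) at x, □r→r at y, so r at y, i.e. Ryy.

□(□r → r)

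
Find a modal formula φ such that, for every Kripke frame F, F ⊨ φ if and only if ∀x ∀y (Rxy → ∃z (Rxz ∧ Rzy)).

□□q → □q

A defining formula is □□q → □q (the C4 axiom).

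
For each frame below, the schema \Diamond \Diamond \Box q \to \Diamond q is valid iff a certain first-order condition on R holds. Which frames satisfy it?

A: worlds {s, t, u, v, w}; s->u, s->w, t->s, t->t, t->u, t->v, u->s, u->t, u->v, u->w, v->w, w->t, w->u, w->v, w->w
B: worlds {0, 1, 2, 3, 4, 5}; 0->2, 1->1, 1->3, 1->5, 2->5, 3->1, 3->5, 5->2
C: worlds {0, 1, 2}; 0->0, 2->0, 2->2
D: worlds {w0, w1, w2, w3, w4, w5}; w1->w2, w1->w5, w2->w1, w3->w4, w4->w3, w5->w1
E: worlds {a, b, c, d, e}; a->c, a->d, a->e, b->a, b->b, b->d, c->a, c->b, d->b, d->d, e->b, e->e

This is the axiom for a generalized confluence (Geach) condition; its first-order frame correspondent is \forall x \forall y (x R^2 y \to \exists w (yRw \wedge xRw)).
A: fails — tR²v but no w* with vRw* and tRw*.
B: fails — 1R²5 but no w with 5Rw and 1Rw.
C: satisfies the condition.
D: satisfies the condition.
E: fails — cR²a but no w with aRw and cRw.
Valid on: C, D.

C, D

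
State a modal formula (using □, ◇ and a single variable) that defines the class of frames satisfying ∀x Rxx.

A defining formula is □ψ → ψ (the T axiom).
Suppose □ψ→ψ is valid. At any x set V(ψ)={w : Rxw}. Then □ψ holds at x, so ψ holds at x, i.e. Rxx.

□ψ → ψ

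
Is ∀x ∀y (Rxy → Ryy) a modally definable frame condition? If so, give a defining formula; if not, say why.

Yes: it is shift-reflexivity, defined by the T□ schema □(□q → q).
Suppose □(□q→q) is valid. Take Rxy and set V(q)={w : Ryw}. Then at y, □q holds; since □(□q→q) at x, □q→q at y, so q at y, i.e. Ryy.

Yes, by □(□q → q)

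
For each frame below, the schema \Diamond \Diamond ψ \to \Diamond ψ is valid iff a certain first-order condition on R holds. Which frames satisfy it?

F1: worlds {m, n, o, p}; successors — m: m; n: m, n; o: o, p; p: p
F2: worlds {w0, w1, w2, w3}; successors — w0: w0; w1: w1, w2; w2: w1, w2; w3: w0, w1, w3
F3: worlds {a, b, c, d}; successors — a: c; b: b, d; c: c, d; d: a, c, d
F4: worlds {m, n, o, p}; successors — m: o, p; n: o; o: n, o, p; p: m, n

This is the axiom for transitivity; its first-order frame correspondent is \forall x \forall y \forall z (Rxy \wedge Ryz \to Rxz).
F1: ✓.
F2: fails — Rw3w1 and Rw1w2 but not Rw3w2.
F3: fails — Rcd and Rda but not Rca.
F4: fails — Rop and Rpm but not Rom.

F1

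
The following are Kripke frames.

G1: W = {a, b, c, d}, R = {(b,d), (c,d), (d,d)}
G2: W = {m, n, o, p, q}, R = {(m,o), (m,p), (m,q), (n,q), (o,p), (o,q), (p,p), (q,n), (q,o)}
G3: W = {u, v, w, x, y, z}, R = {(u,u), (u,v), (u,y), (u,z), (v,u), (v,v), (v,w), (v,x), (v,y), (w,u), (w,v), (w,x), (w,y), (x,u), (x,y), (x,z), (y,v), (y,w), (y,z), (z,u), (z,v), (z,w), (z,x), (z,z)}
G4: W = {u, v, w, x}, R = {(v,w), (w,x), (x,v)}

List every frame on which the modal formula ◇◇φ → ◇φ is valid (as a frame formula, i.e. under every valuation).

G1

The schema corresponds to transitivity: ∀x ∀y ∀z (Rxy ∧ Ryz → Rxz).
G1: satisfies the condition.
G2: fails — Rnq and Rqn but not Rnn.
G3: fails — Ruv and Rvx but not Rux.
G4: fails — Rwx and Rxv but not Rwv.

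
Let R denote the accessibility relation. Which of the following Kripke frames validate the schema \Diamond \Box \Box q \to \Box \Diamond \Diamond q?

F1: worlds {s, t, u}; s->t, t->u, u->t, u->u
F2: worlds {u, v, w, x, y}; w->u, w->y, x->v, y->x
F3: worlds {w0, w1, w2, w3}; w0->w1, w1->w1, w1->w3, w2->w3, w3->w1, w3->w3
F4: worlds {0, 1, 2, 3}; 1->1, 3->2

Frame correspondent (Sahlqvist): \forall x \forall y \forall z ((xRy \wedge xRz) \to \exists w (y R^2 w \wedge z R^2 w)) — i.e. a generalized confluence (Geach) condition.
F1: condition met.
F2: fails — wRu, wRu but no t with uR²t and uR²t.
F3: condition met.
F4: fails — 3R2, 3R2 but no w with 2R²w and 2R²w.

F1, F3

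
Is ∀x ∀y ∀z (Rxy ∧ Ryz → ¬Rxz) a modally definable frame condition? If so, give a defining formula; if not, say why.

Not modally definable

If a class were modally definable it would be closed under surjective bounded morphisms (Goldblatt–Thomason).
The 7-cycle (worlds w0,w1,w2,w3,w4,w5,w6 with w0→w1→w2→w3→w4→w5→w6→w0) is intransitive. Mapping every world to a single reflexive point • is a surjective bounded morphism; the reflexive point is not intransitive (R••∧R•• but R••).
Hence intransitivity is not modally definable.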